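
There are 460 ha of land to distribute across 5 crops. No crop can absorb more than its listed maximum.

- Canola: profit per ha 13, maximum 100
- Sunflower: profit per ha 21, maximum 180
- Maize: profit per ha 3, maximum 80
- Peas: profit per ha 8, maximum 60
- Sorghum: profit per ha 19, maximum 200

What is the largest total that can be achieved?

8620

Order the crops by profit per ha: Sunflower 21 > Sorghum 19 > Canola 13 > Peas 8 > Maize 3.
Sunflower: +180 to 180 (cap) → 280 left.
Give Sorghum 200 to hit its cap of 200 → 80 left.
Only 80 left; Canola takes them to reach 80.
Total = 13×80 + 21×180 + 19×200 = 8620.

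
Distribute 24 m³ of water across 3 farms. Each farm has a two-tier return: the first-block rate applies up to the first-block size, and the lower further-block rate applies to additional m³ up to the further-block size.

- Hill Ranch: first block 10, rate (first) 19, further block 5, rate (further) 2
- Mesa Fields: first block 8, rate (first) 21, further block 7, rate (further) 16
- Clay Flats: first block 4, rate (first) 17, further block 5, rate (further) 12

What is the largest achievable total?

Rank every tier by rate: Mesa Fields/first 21 > Hill Ranch/first 19 > Clay Flats/first 17 > Mesa Fields/second 16 > Clay Flats/second 12 > Hill Ranch/second 2.
Fill Mesa Fields first block (8 at 21) — 16 left.
Fill Hill Ranch first block (10 at 19) — 6 left.
Clay Flats first at 17: fill all 4 — 2 left.
Mesa Fields second at 16: only 2 left, fill 2.
Total = 21×8 + 19×10 + 17×4 + 16×2 = 458.

458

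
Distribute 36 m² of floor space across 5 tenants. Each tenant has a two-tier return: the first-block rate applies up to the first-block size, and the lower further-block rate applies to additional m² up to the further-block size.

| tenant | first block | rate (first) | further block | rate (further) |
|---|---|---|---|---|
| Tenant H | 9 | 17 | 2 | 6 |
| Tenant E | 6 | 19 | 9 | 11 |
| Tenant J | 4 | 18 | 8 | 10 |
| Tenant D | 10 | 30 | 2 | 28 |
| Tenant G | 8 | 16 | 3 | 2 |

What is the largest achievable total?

Treat each block as its own option and order by rate: Tenant D/tier1 30 > Tenant D/tier2 28 > Tenant E/tier1 19 > Tenant J/tier1 18 > Tenant H/tier1 17 > Tenant G/tier1 16 > Tenant E/tier2 11 > Tenant J/tier2 10 > Tenant H/tier2 6 > Tenant G/tier2 2.
Fill Tenant D tier1 block (10 at 30) ; 26 left.
Fill Tenant D tier2 block (2 at 28) ; 24 left.
Tenant E tier1 at 19: fill all 6 ; 18 left.
Tenant J/tier1 (18): +4 ; 14 left.
Tenant H tier1 at 17: fill all 9 ; 5 left.
Tenant G/tier1: +5 of 8 at 16; pool empty.
Total = 30×10 + 28×2 + 19×6 + 18×4 + 17×9 + 16×5 = 775.

775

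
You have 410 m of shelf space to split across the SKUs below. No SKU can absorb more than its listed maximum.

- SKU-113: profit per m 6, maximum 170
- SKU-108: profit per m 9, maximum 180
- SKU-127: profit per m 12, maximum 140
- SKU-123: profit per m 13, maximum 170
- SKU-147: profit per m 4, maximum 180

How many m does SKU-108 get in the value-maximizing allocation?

Order the SKUs by profit per m: SKU-123 13 > SKU-127 12 > SKU-108 9 > SKU-113 6 > SKU-147 4.
SKU-123 takes 170 to reach its cap of 170 ; 240 left.
SKU-127: +140 to 140 (cap) ; 100 left.
SKU-108: +100 (room for 180) → 100. Pool exhausted.

100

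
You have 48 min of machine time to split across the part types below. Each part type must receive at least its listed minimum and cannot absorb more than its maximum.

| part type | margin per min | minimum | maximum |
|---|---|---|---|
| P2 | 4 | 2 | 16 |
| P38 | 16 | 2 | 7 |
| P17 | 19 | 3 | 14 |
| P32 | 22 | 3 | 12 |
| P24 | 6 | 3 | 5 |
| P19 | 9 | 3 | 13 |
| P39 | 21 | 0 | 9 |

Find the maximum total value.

852

Meeting every minimum uses 2+2+3+3+3+3+0 = 16 min, leaving 32.
Rank by margin per min: P32 22 > P39 21 > P17 19 > P38 16 > P19 9 > P24 6 > P2 4.
P32: +9 to 12 (cap) — 23 left.
P39 takes 9 more to reach its cap of 9 — 14 left.
P17: +11 to 14 (cap) — 3 left.
P38 has room for 5 more but only 3 remain, so it gets 5.
Total = 4×2 + 16×5 + 19×14 + 22×12 + 6×3 + 9×3 + 21×9 = 852.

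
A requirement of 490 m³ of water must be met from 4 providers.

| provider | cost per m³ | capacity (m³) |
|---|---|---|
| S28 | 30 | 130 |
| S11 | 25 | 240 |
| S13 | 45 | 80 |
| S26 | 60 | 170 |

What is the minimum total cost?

Cheapest first:
S11 at 25: take all 240 m³ ; 250 still needed.
Take 130 from S28 at 30 ; need 120 more.
S13 at 45: take all 80 m³ ; 40 still needed.
S26 (60): take the remaining 40 ; done.
Cost = 240×25 + 130×30 + 80×45 + 40×60 = 15900.

15900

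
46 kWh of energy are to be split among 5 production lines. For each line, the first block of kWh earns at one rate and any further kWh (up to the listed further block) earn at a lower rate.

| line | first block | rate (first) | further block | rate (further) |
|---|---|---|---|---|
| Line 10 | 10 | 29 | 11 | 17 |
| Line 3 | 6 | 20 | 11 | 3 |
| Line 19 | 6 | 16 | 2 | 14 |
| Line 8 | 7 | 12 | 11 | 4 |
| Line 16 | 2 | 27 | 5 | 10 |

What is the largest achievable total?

879

Rank every tier by rate: Line 10/first 29 > Line 16/first 27 > Line 3/first 20 > Line 10/second 17 > Line 19/first 16 > Line 19/second 14 > Line 8/first 12 > Line 16/second 10 > Line 8/second 4 > Line 3/second 3.
Fill Line 10 first block (10 at 29) — 36 left.
Fill Line 16 first block (2 at 27) — 34 left.
Line 3/first (20): +6 — 28 left.
Line 10 second at 17: fill all 11 — 17 left.
Fill Line 19 first block (6 at 16) — 11 left.
Line 19/second (14): +2 — 9 left.
Line 8/first (12): +7 — 2 left.
Line 16 second at 10: only 2 left, fill 2.
Total = 29×10 + 27×2 + 20×6 + 17×11 + 16×6 + 14×2 + 12×7 + 10×2 = 879.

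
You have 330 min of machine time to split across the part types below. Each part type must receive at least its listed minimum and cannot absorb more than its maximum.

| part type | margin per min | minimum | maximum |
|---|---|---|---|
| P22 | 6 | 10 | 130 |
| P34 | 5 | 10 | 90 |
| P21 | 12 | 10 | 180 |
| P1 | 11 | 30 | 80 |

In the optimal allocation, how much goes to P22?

Meeting every minimum uses 10+10+10+30 = 60 min, leaving 270.
Rank by margin per min: P21 12 > P1 11 > P22 6 > P34 5.
Give P21 170 more to hit its cap of 180 → 100 left.
P1 takes 50 more to reach its cap of 80 → 50 left.
P22 has room for 120 more but only 50 remain, so it gets 60.

60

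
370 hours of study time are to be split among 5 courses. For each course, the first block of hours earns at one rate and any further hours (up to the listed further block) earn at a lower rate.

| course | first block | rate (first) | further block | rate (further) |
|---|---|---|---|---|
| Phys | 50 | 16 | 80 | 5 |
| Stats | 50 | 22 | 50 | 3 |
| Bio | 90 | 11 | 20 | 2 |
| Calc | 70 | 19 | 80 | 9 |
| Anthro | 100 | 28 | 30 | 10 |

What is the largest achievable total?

Rank every tier by rate: Anthro/first 28 > Stats/first 22 > Calc/first 19 > Phys/first 16 > Bio/first 11 > Anthro/second 10 > Calc/second 9 > Phys/second 5 > Stats/second 3 > Bio/second 2.
Anthro first at 28: fill all 100 → 270 left.
Fill Stats first block (50 at 22) → 220 left.
Calc first at 19: fill all 70 → 150 left.
Phys/first (16): +50 → 100 left.
Bio/first (11): +90 → 10 left.
Anthro/second: +10 of 30 at 10; pool empty.
Total = 28×100 + 22×50 + 19×70 + 16×50 + 11×90 + 10×10 = 7120.

7120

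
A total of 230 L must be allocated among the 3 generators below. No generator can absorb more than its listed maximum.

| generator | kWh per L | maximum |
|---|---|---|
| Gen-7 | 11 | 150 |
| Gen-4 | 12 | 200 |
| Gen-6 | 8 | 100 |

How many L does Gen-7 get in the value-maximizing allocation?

30

Rank by kWh per L: Gen-4 12 > Gen-7 11 > Gen-6 8.
Gen-4 takes 200 to reach its cap of 200 — 30 left.
Gen-7: +30 (room for 150) → 30. Pool exhausted.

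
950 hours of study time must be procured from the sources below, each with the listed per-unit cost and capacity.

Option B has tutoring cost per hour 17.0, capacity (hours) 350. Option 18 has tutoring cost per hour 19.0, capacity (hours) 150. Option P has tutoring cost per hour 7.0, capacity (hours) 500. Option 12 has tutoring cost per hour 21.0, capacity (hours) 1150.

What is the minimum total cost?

Cheapest first:
Take 500 from Option P at 7.0 → need 450 more.
Take 350 from Option B at 17.0 → need 100 more.
Take 100 from Option 18 at 19.0 to finish.
Option 12: unused.
Cost = 500×7.0 + 350×17.0 + 100×19.0 = 11350.

11350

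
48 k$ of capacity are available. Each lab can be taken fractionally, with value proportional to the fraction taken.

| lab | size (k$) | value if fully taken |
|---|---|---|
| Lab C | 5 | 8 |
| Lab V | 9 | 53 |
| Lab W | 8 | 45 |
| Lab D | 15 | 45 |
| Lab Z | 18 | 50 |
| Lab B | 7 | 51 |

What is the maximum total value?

Best value per unit of size first: Lab B 51/7≈7.29, Lab V 53/9≈5.89, Lab W 45/8≈5.62, Lab D 45/15≈3, Lab Z 50/18≈2.78, Lab C 8/5≈1.6.
Take all of Lab B (7 k$, value 51) — 41 k$ left.
All 9 k$ of Lab V fit (value 53) — 32 remain.
All 8 k$ of Lab W fit (value 45) — 24 remain.
Lab D: take in full, 15 k$ for value 45 — 9 left.
Only 9 k$ remain; take 9/18 of Lab Z for value 50×9/18 = 25.
Total value = 219.

219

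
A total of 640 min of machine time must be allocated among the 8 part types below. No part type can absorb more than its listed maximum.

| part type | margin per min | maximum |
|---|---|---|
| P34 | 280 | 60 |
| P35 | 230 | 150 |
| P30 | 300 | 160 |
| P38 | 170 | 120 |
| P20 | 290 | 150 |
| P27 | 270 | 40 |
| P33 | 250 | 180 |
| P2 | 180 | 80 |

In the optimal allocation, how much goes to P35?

Rank by margin per min: P30 300 > P20 290 > P34 280 > P27 270 > P33 250 > P35 230 > P2 180 > P38 170.
Give P30 160 to hit its cap of 160 → 480 left.
Give P20 150 to hit its cap of 150 → 330 left.
P34 takes 60 to reach its cap of 60 → 270 left.
P27 takes 40 to reach its cap of 40 → 230 left.
Give P33 180 to hit its cap of 180 → 50 left.
P35: +50 (room for 150) → 50. Pool exhausted.

50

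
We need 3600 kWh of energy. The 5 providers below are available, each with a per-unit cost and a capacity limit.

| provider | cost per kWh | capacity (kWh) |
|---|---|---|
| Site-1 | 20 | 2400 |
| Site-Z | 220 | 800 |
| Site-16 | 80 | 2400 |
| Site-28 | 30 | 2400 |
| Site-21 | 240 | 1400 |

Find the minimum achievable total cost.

Fill from the cheapest provider first.
Site-1 (20): use full 2400 → 1200 kWh to go.
Site-28 at 30: take 1200 of its 2400 → requirement met.
Site-16, Site-Z, Site-21: unused.
Cost = 2400×20 + 1200×30 = 84000.

84000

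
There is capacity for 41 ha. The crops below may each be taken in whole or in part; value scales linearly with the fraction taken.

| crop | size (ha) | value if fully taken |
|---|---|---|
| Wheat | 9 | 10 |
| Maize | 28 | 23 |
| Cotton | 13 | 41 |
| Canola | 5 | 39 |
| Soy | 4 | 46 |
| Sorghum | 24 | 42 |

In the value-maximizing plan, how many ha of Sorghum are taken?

Rank by value-to-size ratio: Soy 46/4≈11.5, Canola 39/5≈7.8, Cotton 41/13≈3.15, Sorghum 42/24≈1.75, Wheat 10/9≈1.11, Maize 23/28≈0.821.
Take all of Soy (4 ha, value 46) ; 37 ha left.
All 5 ha of Canola fit (value 39) ; 32 remain.
All 13 ha of Cotton fit (value 41) ; 19 remain.
Fill the last 19 ha with part of Sorghum: 19/24 of it earns 33.25.

19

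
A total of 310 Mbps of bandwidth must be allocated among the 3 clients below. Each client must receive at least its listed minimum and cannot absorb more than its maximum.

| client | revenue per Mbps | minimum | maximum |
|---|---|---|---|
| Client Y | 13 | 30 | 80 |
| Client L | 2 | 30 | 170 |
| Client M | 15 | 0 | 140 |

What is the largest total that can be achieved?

Meeting every minimum uses 30+30+0 = 60 Mbps, leaving 250.
Highest revenue per Mbps first: Client M 15 > Client Y 13 > Client L 2.
Client M takes 140 more to reach its cap of 140 — 110 left.
Client Y takes 50 more to reach its cap of 80 — 60 left.
Only 60 left; Client L takes them to reach 90.
Total = 13×80 + 2×90 + 15×140 = 3320.

3320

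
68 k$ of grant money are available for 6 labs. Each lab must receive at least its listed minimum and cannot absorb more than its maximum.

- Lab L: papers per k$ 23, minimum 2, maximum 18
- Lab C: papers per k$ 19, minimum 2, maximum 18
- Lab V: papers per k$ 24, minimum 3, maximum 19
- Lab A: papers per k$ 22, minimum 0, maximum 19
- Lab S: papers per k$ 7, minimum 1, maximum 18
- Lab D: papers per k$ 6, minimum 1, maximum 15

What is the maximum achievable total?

1491

Meeting every minimum uses 2+2+3+0+1+1 = 9 k$, leaving 59.
Order the labs by papers per k$: Lab V 24 > Lab L 23 > Lab A 22 > Lab C 19 > Lab S 7 > Lab D 6.
Give Lab V 16 more to hit its cap of 19 — 43 left.
Give Lab L 16 more to hit its cap of 18 — 27 left.
Lab A: +19 to 19 (cap) — 8 left.
Lab C: +8 (room for 16) → 10. Pool exhausted.
Total = 23×18 + 19×10 + 24×19 + 22×19 + 7×1 + 6×1 = 1491.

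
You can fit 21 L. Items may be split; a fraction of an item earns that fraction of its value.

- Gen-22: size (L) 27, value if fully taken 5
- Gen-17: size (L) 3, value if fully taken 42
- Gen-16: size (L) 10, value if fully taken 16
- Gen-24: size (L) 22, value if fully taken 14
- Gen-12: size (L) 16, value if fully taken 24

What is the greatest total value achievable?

70

Best value per unit of size first: Gen-17 42/3≈14, Gen-16 16/10≈1.6, Gen-12 24/16≈1.5, Gen-24 14/22≈0.636, Gen-22 5/27≈0.185.
Gen-17: take in full, 3 L for value 42 — 18 left.
Take all of Gen-16 (10 L, value 16) — 8 L left.
8 L left: a 8/16 share of Gen-12 gives 24×8/16 = 12.
Total value = 70.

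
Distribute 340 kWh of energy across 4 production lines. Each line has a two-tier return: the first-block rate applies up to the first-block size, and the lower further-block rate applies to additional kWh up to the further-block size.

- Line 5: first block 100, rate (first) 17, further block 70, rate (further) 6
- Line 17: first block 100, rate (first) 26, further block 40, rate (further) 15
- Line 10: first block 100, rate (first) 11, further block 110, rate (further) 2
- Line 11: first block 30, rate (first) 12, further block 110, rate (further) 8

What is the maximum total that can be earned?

6030

Treat each block as its own option and order by rate: Line 17/T1 26 > Line 5/T1 17 > Line 17/T2 15 > Line 11/T1 12 > Line 10/T1 11 > Line 11/T2 8 > Line 5/T2 6 > Line 10/T2 2.
Line 17 T1 at 26: fill all 100 ; 240 left.
Line 5/T1 (17): +100 ; 140 left.
Fill Line 17 T2 block (40 at 15) ; 100 left.
Line 11/T1 (12): +30 ; 70 left.
70 remain; put them into Line 10 T1 at 11.
Total = 26×100 + 17×100 + 15×40 + 12×30 + 11×70 = 6030.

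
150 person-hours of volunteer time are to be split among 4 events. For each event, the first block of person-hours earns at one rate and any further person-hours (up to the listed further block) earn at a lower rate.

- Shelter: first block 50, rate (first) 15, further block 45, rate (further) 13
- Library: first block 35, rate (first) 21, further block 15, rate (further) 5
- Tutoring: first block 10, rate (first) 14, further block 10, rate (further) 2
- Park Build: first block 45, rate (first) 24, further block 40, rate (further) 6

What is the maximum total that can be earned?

Rank every tier by rate: Park Build/T1 24 > Library/T1 21 > Shelter/T1 15 > Tutoring/T1 14 > Shelter/T2 13 > Park Build/T2 6 > Library/T2 5 > Tutoring/T2 2.
Park Build T1 at 24: fill all 45 → 105 left.
Library T1 at 21: fill all 35 → 70 left.
Fill Shelter T1 block (50 at 15) → 20 left.
Tutoring/T1 (14): +10 → 10 left.
Shelter T2 at 13: only 10 left, fill 10.
Total = 24×45 + 21×35 + 15×50 + 14×10 + 13×10 = 2835.

2835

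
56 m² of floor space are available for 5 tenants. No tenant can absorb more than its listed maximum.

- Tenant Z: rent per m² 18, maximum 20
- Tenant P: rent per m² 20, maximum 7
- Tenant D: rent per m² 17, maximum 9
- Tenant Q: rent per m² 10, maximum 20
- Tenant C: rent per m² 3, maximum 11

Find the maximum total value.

853

Rank by rent per m²: Tenant P 20 > Tenant Z 18 > Tenant D 17 > Tenant Q 10 > Tenant C 3.
Tenant P takes 7 to reach its cap of 7 ; 49 left.
Give Tenant Z 20 to hit its cap of 20 ; 29 left.
Give Tenant D 9 to hit its cap of 9 ; 20 left.
Give Tenant Q 20 to hit its cap of 20 ; 0 left.
Total = 18×20 + 20×7 + 17×9 + 10×20 = 853.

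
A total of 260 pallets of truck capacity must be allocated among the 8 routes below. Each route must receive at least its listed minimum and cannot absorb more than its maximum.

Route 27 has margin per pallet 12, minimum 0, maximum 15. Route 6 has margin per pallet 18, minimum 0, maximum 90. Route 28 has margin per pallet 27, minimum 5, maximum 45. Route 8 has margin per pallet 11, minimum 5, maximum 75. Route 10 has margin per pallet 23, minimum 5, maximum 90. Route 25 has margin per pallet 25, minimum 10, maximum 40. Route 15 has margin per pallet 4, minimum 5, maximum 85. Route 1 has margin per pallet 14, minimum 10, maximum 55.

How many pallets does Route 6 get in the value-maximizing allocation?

65

Meeting every minimum uses 0+0+5+5+5+10+5+10 = 40 pallets, leaving 220.
Rank by margin per pallet: Route 28 27 > Route 25 25 > Route 10 23 > Route 6 18 > Route 1 14 > Route 27 12 > Route 8 11 > Route 15 4.
Give Route 28 40 more to hit its cap of 45 → 180 left.
Route 25: +30 to 40 (cap) → 150 left.
Route 10: +85 to 90 (cap) → 65 left.
Only 65 left; Route 6 takes them to reach 65.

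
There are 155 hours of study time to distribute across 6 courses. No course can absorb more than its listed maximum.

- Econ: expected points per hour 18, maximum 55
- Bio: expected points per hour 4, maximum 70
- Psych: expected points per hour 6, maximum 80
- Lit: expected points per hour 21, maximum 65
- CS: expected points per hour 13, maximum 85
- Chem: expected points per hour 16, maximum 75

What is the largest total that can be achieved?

Order the courses by expected points per hour: Lit 21 > Econ 18 > Chem 16 > CS 13 > Psych 6 > Bio 4.
Lit: +65 to 65 (cap) — 90 left.
Econ takes 55 to reach its cap of 55 — 35 left.
Chem has room for 75 but only 35 remain, so it gets 35.
Total = 18×55 + 21×65 + 16×35 = 2915.

2915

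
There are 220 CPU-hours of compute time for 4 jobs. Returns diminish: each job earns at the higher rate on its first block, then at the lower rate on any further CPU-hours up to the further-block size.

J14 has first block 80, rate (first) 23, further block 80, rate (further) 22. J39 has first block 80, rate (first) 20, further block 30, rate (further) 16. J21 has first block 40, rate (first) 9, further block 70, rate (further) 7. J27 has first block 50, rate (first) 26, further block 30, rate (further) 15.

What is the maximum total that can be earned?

Rank every tier by rate: J27/first 26 > J14/first 23 > J14/second 22 > J39/first 20 > J39/second 16 > J27/second 15 > J21/first 9 > J21/second 7.
J27 first at 26: fill all 50 → 170 left.
J14 first at 23: fill all 80 → 90 left.
Fill J14 second block (80 at 22) → 10 left.
10 remain; put them into J39 first at 20.
Total = 26×50 + 23×80 + 22×80 + 20×10 = 5100.

5100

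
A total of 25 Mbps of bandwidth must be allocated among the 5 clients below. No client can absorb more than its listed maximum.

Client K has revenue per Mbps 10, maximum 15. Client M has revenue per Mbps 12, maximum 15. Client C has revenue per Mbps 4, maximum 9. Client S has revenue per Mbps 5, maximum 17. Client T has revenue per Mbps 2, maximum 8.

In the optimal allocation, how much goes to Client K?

10

Order the clients by revenue per Mbps: Client M 12 > Client K 10 > Client S 5 > Client C 4 > Client T 2.
Give Client M 15 to hit its cap of 15 → 10 left.
Only 10 left; Client K takes them to reach 10.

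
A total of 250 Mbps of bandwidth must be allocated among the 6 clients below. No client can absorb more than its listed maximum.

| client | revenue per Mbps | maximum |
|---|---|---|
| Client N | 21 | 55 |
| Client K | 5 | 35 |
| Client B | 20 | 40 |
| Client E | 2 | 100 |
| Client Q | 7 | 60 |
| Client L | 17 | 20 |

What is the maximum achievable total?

2970

Highest revenue per Mbps first: Client N 21 > Client B 20 > Client L 17 > Client Q 7 > Client K 5 > Client E 2.
Client N: +55 to 55 (cap) → 195 left.
Client B takes 40 to reach its cap of 40 → 155 left.
Client L: +20 to 20 (cap) → 135 left.
Give Client Q 60 to hit its cap of 60 → 75 left.
Give Client K 35 to hit its cap of 35 → 40 left.
Only 40 left; Client E takes them to reach 40.
Total = 21×55 + 5×35 + 20×40 + 2×40 + 7×60 + 17×20 = 2970.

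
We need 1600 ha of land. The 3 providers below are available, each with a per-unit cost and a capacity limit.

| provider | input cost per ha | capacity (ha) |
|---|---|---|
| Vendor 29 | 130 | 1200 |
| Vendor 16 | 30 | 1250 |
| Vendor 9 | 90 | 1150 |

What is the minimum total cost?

69000

Fill from the cheapest provider first.
Take 1250 from Vendor 16 at 30 — need 350 more.
Take 350 from Vendor 9 at 90 to finish.
Vendor 29: unused.
Cost = 1250×30 + 350×90 = 69000.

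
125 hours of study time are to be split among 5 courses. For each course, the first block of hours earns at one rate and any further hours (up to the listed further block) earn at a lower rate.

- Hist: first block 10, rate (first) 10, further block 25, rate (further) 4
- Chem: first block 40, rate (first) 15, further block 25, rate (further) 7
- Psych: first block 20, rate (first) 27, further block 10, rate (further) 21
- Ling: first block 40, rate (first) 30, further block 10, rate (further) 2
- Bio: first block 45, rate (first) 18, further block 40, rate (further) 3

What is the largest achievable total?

Treat each block as its own option and order by rate: Ling/first 30 > Psych/first 27 > Psych/second 21 > Bio/first 18 > Chem/first 15 > Hist/first 10 > Chem/second 7 > Hist/second 4 > Bio/second 3 > Ling/second 2.
Ling first at 30: fill all 40 → 85 left.
Psych first at 27: fill all 20 → 65 left.
Fill Psych second block (10 at 21) → 55 left.
Bio first at 18: fill all 45 → 10 left.
Chem first at 15: only 10 left, fill 10.
Total = 30×40 + 27×20 + 21×10 + 18×45 + 15×10 = 2910.

2910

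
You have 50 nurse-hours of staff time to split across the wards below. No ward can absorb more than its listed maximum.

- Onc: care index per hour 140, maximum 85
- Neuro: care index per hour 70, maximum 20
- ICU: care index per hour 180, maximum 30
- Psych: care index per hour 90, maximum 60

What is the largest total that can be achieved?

8200

Order the wards by care index per hour: ICU 180 > Onc 140 > Psych 90 > Neuro 70.
Give ICU 30 to hit its cap of 30 ; 20 left.
Onc: +20 (room for 85) → 20. Pool exhausted.
Total = 140×20 + 180×30 = 8200.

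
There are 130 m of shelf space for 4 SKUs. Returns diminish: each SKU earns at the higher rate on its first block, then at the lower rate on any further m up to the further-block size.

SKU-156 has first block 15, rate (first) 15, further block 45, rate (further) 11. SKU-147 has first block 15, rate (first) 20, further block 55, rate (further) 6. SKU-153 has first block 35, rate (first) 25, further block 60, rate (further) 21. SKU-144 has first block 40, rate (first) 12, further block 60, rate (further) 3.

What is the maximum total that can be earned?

2720

Treat each block as its own option and order by rate: SKU-153/tier1 25 > SKU-153/tier2 21 > SKU-147/tier1 20 > SKU-156/tier1 15 > SKU-144/tier1 12 > SKU-156/tier2 11 > SKU-147/tier2 6 > SKU-144/tier2 3.
Fill SKU-153 tier1 block (35 at 25) ; 95 left.
Fill SKU-153 tier2 block (60 at 21) ; 35 left.
SKU-147 tier1 at 20: fill all 15 ; 20 left.
SKU-156/tier1 (15): +15 ; 5 left.
SKU-144 tier1 at 12: only 5 left, fill 5.
Total = 25×35 + 21×60 + 20×15 + 15×15 + 12×5 = 2720.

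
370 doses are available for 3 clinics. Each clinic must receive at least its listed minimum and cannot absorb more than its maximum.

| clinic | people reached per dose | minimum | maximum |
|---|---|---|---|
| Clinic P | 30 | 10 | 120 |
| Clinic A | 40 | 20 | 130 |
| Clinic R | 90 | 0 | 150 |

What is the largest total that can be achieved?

Meeting every minimum uses 10+20+0 = 30 doses, leaving 340.
Highest people reached per dose first: Clinic R 90 > Clinic A 40 > Clinic P 30.
Clinic R takes 150 more to reach its cap of 150 → 190 left.
Clinic A: +110 to 130 (cap) → 80 left.
Clinic P: +80 (room for 110) → 90. Pool exhausted.
Total = 30×90 + 40×130 + 90×150 = 21400.

21400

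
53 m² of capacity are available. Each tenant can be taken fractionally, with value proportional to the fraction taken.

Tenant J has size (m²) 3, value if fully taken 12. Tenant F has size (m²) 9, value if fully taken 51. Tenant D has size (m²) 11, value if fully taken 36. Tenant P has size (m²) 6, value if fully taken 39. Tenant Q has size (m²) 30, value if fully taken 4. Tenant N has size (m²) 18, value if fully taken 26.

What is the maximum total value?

Rank by value-to-size ratio: Tenant P 39/6≈6.5, Tenant F 51/9≈5.67, Tenant J 12/3≈4, Tenant D 36/11≈3.27, Tenant N 26/18≈1.44, Tenant Q 4/30≈0.133.
Tenant P: take in full, 6 m² for value 39 → 47 left.
Take all of Tenant F (9 m², value 51) → 38 m² left.
All 3 m² of Tenant J fit (value 12) → 35 remain.
All 11 m² of Tenant D fit (value 36) → 24 remain.
Take all of Tenant N (18 m², value 26) → 6 m² left.
6 m² left: a 6/30 share of Tenant Q gives 4×6/30 = 0.8.
Total value = 164.8.

164.8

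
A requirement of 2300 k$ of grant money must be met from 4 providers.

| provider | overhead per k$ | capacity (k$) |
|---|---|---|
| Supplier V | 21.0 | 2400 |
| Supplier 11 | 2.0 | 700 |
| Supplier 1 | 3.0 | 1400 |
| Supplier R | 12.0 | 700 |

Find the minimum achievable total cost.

Fill from the cheapest provider first.
Supplier 11 at 2.0: take all 700 k$ → 1600 still needed.
Take 1400 from Supplier 1 at 3.0 → need 200 more.
Supplier R (12.0): take the remaining 200 → done.
Supplier V: unused.
Cost = 700×2.0 + 1400×3.0 + 200×12.0 = 8000.

8000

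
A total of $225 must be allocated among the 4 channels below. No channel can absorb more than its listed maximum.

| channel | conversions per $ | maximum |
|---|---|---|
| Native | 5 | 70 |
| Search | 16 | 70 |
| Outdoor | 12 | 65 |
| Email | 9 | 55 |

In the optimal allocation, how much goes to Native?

Rank by conversions per $: Search 16 > Outdoor 12 > Email 9 > Native 5.
Search takes 70 to reach its cap of 70 ; 155 left.
Give Outdoor 65 to hit its cap of 65 ; 90 left.
Give Email 55 to hit its cap of 55 ; 35 left.
Only 35 left; Native takes them to reach 35.

35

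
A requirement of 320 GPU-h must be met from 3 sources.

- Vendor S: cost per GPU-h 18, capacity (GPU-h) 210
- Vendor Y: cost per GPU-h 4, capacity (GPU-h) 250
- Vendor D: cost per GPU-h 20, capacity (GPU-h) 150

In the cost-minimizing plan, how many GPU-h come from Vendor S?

Fill from the cheapest source first.
Vendor Y at 4: take all 250 GPU-h → 70 still needed.
Take 70 from Vendor S at 18 to finish.
Vendor D: unused.

70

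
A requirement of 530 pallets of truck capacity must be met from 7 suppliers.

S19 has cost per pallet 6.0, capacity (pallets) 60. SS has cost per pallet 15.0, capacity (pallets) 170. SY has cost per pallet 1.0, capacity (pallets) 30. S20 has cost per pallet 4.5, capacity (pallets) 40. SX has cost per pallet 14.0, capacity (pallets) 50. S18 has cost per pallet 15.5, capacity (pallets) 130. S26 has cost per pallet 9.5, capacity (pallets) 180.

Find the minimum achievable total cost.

5530

Use suppliers in increasing cost order.
SY (1.0): use full 30 — 500 pallets to go.
S20 at 4.5: take all 40 pallets — 460 still needed.
Take 60 from S19 at 6.0 — need 400 more.
Take 180 from S26 at 9.5 — need 220 more.
SX (14.0): use full 50 — 170 pallets to go.
Take 170 from SS at 15.0 — need 0 more.
S18: unused.
Cost = 30×1.0 + 40×4.5 + 60×6.0 + 180×9.5 + 50×14.0 + 170×15.0 = 5530.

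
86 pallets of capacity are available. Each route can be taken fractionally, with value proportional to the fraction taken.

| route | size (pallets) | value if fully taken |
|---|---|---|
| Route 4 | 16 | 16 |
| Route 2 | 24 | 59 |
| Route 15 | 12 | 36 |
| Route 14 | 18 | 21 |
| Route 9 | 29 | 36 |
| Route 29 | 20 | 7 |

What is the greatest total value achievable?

Best value per unit of size first: Route 15 36/12≈3, Route 2 59/24≈2.46, Route 9 36/29≈1.24, Route 14 21/18≈1.17, Route 4 16/16≈1, Route 29 7/20≈0.35.
Take all of Route 15 (12 pallets, value 36) → 74 pallets left.
Route 2: take in full, 24 pallets for value 59 → 50 left.
Take all of Route 9 (29 pallets, value 36) → 21 pallets left.
All 18 pallets of Route 14 fit (value 21) → 3 remain.
3 pallets left: a 3/16 share of Route 4 gives 16×3/16 = 3.
Total value = 155.

155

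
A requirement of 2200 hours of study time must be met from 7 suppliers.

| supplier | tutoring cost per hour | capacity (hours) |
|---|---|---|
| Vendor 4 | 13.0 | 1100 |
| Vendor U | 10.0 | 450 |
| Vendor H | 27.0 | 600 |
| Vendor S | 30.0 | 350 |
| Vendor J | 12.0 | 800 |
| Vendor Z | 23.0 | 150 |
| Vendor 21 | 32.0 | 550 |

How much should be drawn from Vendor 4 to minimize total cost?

Cheapest first:
Take 450 from Vendor U at 10.0 ; need 1750 more.
Take 800 from Vendor J at 12.0 ; need 950 more.
Vendor 4 (13.0): take the remaining 950 ; done.
Vendor Z, Vendor H, Vendor S, Vendor 21: unused.

950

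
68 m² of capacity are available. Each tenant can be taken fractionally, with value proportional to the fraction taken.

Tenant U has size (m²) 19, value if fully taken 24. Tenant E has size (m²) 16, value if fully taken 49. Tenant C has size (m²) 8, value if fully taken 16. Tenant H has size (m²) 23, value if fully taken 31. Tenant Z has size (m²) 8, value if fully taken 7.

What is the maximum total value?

121.75

Sort by value density: Tenant E 49/16≈3.06, Tenant C 16/8≈2, Tenant H 31/23≈1.35, Tenant U 24/19≈1.26, Tenant Z 7/8≈0.875.
Take all of Tenant E (16 m², value 49) → 52 m² left.
Take all of Tenant C (8 m², value 16) → 44 m² left.
Take all of Tenant H (23 m², value 31) → 21 m² left.
Tenant U: take in full, 19 m² for value 24 → 2 left.
2 m² left: a 2/8 share of Tenant Z gives 7×2/8 = 1.75.
Total value = 121.75.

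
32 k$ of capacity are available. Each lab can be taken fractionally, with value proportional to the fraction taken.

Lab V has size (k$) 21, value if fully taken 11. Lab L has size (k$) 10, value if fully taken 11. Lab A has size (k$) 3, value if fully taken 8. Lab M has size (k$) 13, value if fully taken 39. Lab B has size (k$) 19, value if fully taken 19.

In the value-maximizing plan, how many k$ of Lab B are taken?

6

Best value per unit of size first: Lab M 39/13≈3, Lab A 8/3≈2.67, Lab L 11/10≈1.1, Lab B 19/19≈1, Lab V 11/21≈0.524.
Take all of Lab M (13 k$, value 39) → 19 k$ left.
Take all of Lab A (3 k$, value 8) → 16 k$ left.
All 10 k$ of Lab L fit (value 11) → 6 remain.
Fill the last 6 k$ with part of Lab B: 6/19 of it earns 6.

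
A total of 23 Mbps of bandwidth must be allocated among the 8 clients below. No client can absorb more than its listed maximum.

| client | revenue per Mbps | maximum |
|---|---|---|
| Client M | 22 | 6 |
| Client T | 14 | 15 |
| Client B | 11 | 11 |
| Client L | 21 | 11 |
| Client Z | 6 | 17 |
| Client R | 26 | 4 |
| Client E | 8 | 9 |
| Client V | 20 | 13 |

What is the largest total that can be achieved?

507

Rank by revenue per Mbps: Client R 26 > Client M 22 > Client L 21 > Client V 20 > Client T 14 > Client B 11 > Client E 8 > Client Z 6.
Client R takes 4 to reach its cap of 4 — 19 left.
Client M takes 6 to reach its cap of 6 — 13 left.
Give Client L 11 to hit its cap of 11 — 2 left.
Client V has room for 13 but only 2 remain, so it gets 2.
Total = 22×6 + 21×11 + 26×4 + 20×2 = 507.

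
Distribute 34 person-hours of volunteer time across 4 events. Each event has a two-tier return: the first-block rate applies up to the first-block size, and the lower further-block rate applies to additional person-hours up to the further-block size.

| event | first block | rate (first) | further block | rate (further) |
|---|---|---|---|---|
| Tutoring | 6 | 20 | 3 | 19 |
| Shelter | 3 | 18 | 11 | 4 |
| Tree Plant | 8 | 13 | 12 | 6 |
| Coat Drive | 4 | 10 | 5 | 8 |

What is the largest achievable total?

445

Rank every tier by rate: Tutoring/first 20 > Tutoring/second 19 > Shelter/first 18 > Tree Plant/first 13 > Coat Drive/first 10 > Coat Drive/second 8 > Tree Plant/second 6 > Shelter/second 4.
Tutoring/first (20): +6 → 28 left.
Tutoring second at 19: fill all 3 → 25 left.
Fill Shelter first block (3 at 18) → 22 left.
Tree Plant first at 13: fill all 8 → 14 left.
Coat Drive first at 10: fill all 4 → 10 left.
Coat Drive second at 8: fill all 5 → 5 left.
Tree Plant second at 6: only 5 left, fill 5.
Total = 20×6 + 19×3 + 18×3 + 13×8 + 10×4 + 8×5 + 6×5 = 445.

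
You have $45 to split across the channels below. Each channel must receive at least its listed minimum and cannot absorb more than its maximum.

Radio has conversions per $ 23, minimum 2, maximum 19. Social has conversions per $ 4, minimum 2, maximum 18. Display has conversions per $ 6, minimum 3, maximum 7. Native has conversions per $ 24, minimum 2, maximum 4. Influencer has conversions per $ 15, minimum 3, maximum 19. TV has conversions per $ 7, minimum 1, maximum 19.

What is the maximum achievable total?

806

Meeting every minimum uses 2+2+3+2+3+1 = 13 $, leaving 32.
Highest conversions per $ first: Native 24 > Radio 23 > Influencer 15 > TV 7 > Display 6 > Social 4.
Native: +2 to 4 (cap) — 30 left.
Radio: +17 to 19 (cap) — 13 left.
Influencer has room for 16 more but only 13 remain, so it gets 16.
Total = 23×19 + 4×2 + 6×3 + 24×4 + 15×16 + 7×1 = 806.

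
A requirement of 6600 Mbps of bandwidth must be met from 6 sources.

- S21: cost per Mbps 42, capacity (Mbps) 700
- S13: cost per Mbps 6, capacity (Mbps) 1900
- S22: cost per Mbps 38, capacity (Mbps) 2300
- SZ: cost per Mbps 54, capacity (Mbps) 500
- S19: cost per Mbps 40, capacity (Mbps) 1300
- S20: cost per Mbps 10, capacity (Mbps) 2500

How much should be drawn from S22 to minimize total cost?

Use sources in increasing cost order.
S13 (6): use full 1900 — 4700 Mbps to go.
Take 2500 from S20 at 10 — need 2200 more.
S22 (38): take the remaining 2200 — done.
S19, S21, SZ: unused.

2200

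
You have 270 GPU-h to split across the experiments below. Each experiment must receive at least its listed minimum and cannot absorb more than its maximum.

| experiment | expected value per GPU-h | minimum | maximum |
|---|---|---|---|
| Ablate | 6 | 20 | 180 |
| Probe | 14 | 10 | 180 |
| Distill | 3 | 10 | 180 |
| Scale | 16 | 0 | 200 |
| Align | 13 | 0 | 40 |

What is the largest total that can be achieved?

Meeting every minimum uses 20+10+10+0+0 = 40 GPU-h, leaving 230.
Highest expected value per GPU-h first: Scale 16 > Probe 14 > Align 13 > Ablate 6 > Distill 3.
Give Scale 200 more to hit its cap of 200 ; 30 left.
Probe has room for 170 more but only 30 remain, so it gets 40.
Total = 6×20 + 14×40 + 3×10 + 16×200 = 3910.

3910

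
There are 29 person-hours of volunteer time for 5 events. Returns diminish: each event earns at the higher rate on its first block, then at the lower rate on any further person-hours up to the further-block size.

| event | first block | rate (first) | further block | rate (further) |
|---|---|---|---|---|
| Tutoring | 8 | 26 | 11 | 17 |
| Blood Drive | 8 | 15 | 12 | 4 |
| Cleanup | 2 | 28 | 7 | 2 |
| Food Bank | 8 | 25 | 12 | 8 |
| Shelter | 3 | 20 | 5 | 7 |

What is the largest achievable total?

Treat each block as its own option and order by rate: Cleanup/tier1 28 > Tutoring/tier1 26 > Food Bank/tier1 25 > Shelter/tier1 20 > Tutoring/tier2 17 > Blood Drive/tier1 15 > Food Bank/tier2 8 > Shelter/tier2 7 > Blood Drive/tier2 4 > Cleanup/tier2 2.
Cleanup/tier1 (28): +2 ; 27 left.
Tutoring tier1 at 26: fill all 8 ; 19 left.
Food Bank tier1 at 25: fill all 8 ; 11 left.
Fill Shelter tier1 block (3 at 20) ; 8 left.
8 remain; put them into Tutoring tier2 at 17.
Total = 28×2 + 26×8 + 25×8 + 20×3 + 17×8 = 660.

660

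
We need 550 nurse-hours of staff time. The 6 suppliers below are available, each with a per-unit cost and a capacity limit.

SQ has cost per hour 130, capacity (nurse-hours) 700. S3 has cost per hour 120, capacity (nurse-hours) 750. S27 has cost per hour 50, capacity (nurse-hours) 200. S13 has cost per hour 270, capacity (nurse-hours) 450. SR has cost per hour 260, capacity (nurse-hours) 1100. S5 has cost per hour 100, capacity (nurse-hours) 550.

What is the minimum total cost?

Use suppliers in increasing cost order.
S27 (50): use full 200 — 350 nurse-hours to go.
Take 350 from S5 at 100 to finish.
S3, SQ, SR, S13: unused.
Cost = 200×50 + 350×100 = 45000.

45000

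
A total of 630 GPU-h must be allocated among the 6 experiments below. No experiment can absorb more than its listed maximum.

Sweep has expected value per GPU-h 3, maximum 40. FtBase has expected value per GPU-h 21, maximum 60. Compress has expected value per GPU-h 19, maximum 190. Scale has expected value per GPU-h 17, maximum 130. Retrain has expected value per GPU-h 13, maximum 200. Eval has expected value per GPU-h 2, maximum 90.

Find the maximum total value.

9820

Highest expected value per GPU-h first: FtBase 21 > Compress 19 > Scale 17 > Retrain 13 > Sweep 3 > Eval 2.
FtBase: +60 to 60 (cap) — 570 left.
Give Compress 190 to hit its cap of 190 — 380 left.
Scale takes 130 to reach its cap of 130 — 250 left.
Give Retrain 200 to hit its cap of 200 — 50 left.
Sweep takes 40 to reach its cap of 40 — 10 left.
Eval has room for 90 but only 10 remain, so it gets 10.
Total = 3×40 + 21×60 + 19×190 + 17×130 + 13×200 + 2×10 = 9820.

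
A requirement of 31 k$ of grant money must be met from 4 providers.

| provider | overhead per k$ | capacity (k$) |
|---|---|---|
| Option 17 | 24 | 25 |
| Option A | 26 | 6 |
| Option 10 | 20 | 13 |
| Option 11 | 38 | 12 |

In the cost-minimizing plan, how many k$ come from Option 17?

18

Use providers in increasing cost order.
Option 10 at 20: take all 13 k$ — 18 still needed.
Take 18 from Option 17 at 24 to finish.
Option A, Option 11: unused.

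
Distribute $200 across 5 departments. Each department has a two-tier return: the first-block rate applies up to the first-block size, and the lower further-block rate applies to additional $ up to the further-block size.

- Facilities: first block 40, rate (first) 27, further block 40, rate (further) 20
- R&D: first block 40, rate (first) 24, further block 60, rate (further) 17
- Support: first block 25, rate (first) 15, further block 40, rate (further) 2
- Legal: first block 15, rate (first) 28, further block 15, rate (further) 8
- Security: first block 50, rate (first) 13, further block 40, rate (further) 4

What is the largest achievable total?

Treat each block as its own option and order by rate: Legal/T1 28 > Facilities/T1 27 > R&D/T1 24 > Facilities/T2 20 > R&D/T2 17 > Support/T1 15 > Security/T1 13 > Legal/T2 8 > Security/T2 4 > Support/T2 2.
Fill Legal T1 block (15 at 28) — 185 left.
Facilities/T1 (27): +40 — 145 left.
R&D/T1 (24): +40 — 105 left.
Facilities/T2 (20): +40 — 65 left.
Fill R&D T2 block (60 at 17) — 5 left.
Support T1 at 15: only 5 left, fill 5.
Total = 28×15 + 27×40 + 24×40 + 20×40 + 17×60 + 15×5 = 4355.

4355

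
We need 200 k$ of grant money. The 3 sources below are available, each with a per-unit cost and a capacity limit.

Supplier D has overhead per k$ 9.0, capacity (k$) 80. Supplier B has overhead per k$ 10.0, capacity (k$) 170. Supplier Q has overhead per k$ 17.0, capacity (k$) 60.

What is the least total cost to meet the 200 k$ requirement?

1920

Cheapest first:
Supplier D at 9.0: take all 80 k$ — 120 still needed.
Take 120 from Supplier B at 10.0 to finish.
Supplier Q: unused.
Cost = 80×9.0 + 120×10.0 = 1920.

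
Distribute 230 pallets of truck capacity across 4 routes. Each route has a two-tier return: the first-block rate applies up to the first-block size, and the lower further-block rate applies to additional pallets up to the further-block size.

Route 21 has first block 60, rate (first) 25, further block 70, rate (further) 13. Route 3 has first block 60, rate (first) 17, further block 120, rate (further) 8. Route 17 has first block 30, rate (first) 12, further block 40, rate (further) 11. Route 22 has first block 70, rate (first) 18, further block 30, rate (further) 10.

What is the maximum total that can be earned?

4300

Rank every tier by rate: Route 21/T1 25 > Route 22/T1 18 > Route 3/T1 17 > Route 21/T2 13 > Route 17/T1 12 > Route 17/T2 11 > Route 22/T2 10 > Route 3/T2 8.
Route 21 T1 at 25: fill all 60 ; 170 left.
Fill Route 22 T1 block (70 at 18) ; 100 left.
Fill Route 3 T1 block (60 at 17) ; 40 left.
Route 21 T2 at 13: only 40 left, fill 40.
Total = 25×60 + 18×70 + 17×60 + 13×40 = 4300.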